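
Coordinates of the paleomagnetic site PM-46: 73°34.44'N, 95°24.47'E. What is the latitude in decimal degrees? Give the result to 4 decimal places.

73.5740°N

73° + 34.44′/60 = 73 + 0.57400 = 73.5740°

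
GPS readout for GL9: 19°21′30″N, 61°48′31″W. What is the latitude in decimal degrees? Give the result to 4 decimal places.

19.3583°N

19° + 21′/60 + 30″/3600 = 19 + 0.35000 + 0.00833 = 19.3583°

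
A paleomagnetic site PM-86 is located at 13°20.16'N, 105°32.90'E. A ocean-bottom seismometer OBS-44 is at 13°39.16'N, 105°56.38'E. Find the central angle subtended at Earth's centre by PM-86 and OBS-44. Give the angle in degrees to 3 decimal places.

0.495°

PM-86: φ = +13.33600°, λ = +105.54833°
OBS-44: φ = +13.65267°, λ = +105.93967°
Δφ = 0.3167°,  Δλ = 0.3913°
a = sin²(Δφ/2) + cos φ₁ cos φ₂ sin²(Δλ/2) = 0.000019
c = 2·arcsin(√a) = 0.008640 rad = 0.4951°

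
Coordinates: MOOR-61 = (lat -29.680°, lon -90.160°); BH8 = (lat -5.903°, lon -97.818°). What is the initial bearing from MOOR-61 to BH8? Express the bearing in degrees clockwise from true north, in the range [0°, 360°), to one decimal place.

341.6°

Δλ = -7.6580°
y = sin Δλ · cos φ₂ = -0.132553
x = cos φ₁ sin φ₂ − sin φ₁ cos φ₂ cos Δλ = 0.398785
θ = atan2(y, x) = -18.3864° → 341.6136° (mod 360°)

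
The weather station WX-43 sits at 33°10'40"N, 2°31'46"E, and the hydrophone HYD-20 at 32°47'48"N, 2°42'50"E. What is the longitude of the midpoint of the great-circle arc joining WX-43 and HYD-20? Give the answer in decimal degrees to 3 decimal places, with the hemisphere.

WX-43: φ = +33.17778°, λ = +2.52944°
HYD-20: φ = +32.79667°, λ = +2.71389°
Bx = cos φ₂ cos Δλ = 0.840594,  By = cos φ₂ sin Δλ = 0.002706
φₘ = atan2(sin φ₁ + sin φ₂, √((cos φ₁ + Bx)² + By²)) = 32.98726°
λₘ = λ₁ + atan2(By, cos φ₁ + Bx) = 2.62187°

2.622°E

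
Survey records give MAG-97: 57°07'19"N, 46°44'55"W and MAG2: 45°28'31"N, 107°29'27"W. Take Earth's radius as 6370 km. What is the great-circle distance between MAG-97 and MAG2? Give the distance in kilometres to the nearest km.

4258 km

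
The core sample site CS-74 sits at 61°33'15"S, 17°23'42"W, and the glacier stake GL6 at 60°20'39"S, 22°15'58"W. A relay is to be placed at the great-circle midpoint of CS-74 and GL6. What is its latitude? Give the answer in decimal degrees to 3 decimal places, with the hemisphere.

60.971°S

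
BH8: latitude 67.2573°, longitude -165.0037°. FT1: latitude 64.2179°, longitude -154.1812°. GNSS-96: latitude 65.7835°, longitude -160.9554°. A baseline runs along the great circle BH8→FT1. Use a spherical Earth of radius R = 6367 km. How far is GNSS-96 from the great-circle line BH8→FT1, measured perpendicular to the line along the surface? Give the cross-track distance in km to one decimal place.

δ₁₃ = central angle BH8→GNSS-96 = 0.038120 rad  (haversine)
θ₁₃ = bearing BH8→GNSS-96 = 130.550°,  θ₁₂ = bearing BH8→FT1 = 119.331°
dₓₜ = R·arcsin(sin δ₁₃ · sin(θ₁₃ − θ₁₂)) = 6367·arcsin(0.03811·sin(11.219°)) = 47.211 km
|dₓₜ| = 47.211 km

47.2 km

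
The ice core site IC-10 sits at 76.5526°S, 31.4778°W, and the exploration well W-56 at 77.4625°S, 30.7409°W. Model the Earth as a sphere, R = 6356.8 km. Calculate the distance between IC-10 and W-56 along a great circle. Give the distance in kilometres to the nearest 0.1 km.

Δφ = -0.9099°,  Δλ = 0.7369°
a = sin²(Δφ/2) + cos φ₁ cos φ₂ sin²(Δλ/2) = 0.000065
c = 2·arcsin(√a) = 0.016142 rad = 0.9248°
d = R·c = 6356.8 × 0.016142 = 102.6 km

102.6 km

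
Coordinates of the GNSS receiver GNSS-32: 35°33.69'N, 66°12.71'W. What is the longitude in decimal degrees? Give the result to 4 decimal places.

66.2118°W

66° + 12.71′/60 = 66 + 0.21183 = 66.2118°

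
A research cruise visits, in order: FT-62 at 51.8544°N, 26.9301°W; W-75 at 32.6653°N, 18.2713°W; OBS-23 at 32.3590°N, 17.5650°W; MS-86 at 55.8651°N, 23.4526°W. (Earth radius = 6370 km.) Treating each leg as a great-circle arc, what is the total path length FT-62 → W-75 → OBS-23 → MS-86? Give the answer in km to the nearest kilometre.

FT-62→W-75: c = 0.352500 rad, d = 2245.43 km
W-75→OBS-23: c = 0.011689 rad, d = 74.46 km
OBS-23→MS-86: c = 0.416483 rad, d = 2653.00 km
Total = 2245.43 + 74.46 + 2653.00 = 4972.89 km

4973 km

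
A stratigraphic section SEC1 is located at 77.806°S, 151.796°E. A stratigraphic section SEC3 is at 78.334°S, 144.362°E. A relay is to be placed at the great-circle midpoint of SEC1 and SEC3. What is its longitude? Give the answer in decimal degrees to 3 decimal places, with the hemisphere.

Bx = cos φ₂ cos Δλ = 0.200507,  By = cos φ₂ sin Δλ = -0.026162
φₘ = atan2(sin φ₁ + sin φ₂, √((cos φ₁ + Bx)² + By²)) = -78.09437°
λₘ = λ₁ + atan2(By, cos φ₁ + Bx) = 148.16018°

148.160°E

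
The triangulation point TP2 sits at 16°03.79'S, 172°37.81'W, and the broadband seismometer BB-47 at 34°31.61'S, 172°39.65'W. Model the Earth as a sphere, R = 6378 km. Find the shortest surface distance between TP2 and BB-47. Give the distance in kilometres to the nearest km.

TP2: φ = -16.06317°, λ = -172.63017°
BB-47: φ = -34.52683°, λ = -172.66083°
Δφ = -18.4637°,  Δλ = -0.0307°
a = sin²(Δφ/2) + cos φ₁ cos φ₂ sin²(Δλ/2) = 0.025738
c = 2·arcsin(√a) = 0.322252 rad = 18.4637°
d = R·c = 6378 × 0.322252 = 2055.3 km

2055 km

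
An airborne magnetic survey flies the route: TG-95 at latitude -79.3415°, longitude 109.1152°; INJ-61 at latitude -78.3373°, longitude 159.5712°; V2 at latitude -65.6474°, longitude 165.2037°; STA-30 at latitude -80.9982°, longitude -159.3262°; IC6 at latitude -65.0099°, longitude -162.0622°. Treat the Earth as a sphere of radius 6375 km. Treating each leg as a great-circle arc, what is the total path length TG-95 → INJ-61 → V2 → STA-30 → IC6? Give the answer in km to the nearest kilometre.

TG-95→INJ-61: c = 0.165949 rad, d = 1057.92 km
INJ-61→V2: c = 0.223305 rad, d = 1423.57 km
V2→STA-30: c = 0.309947 rad, d = 1975.91 km
STA-30→IC6: c = 0.279322 rad, d = 1780.68 km
Total = 1057.92 + 1423.57 + 1975.91 + 1780.68 = 6238.09 km

6238 km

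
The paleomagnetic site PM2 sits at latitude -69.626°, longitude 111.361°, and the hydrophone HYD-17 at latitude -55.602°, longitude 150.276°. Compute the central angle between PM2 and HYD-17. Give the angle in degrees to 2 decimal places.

Δφ = 14.0240°,  Δλ = 38.9150°
a = sin²(Δφ/2) + cos φ₁ cos φ₂ sin²(Δλ/2) = 0.036727
c = 2·arcsin(√a) = 0.385670 rad = 22.0973°

22.10°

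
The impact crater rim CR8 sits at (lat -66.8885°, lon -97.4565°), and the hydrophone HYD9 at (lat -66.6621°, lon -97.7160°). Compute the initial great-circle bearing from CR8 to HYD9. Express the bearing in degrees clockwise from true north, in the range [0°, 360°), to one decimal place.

Δλ = -0.2595°
y = sin Δλ · cos φ₂ = -0.001794
x = cos φ₁ sin φ₂ − sin φ₁ cos φ₂ cos Δλ = 0.003948
θ = atan2(y, x) = -24.4418° → 335.5582° (mod 360°)

335.6°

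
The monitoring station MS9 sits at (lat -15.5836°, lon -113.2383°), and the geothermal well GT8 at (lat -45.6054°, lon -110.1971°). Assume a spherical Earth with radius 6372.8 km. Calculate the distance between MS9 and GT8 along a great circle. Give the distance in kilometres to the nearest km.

Δφ = -30.0218°,  Δλ = 3.0412°
a = sin²(Δφ/2) + cos φ₁ cos φ₂ sin²(Δλ/2) = 0.067557
c = 2·arcsin(√a) = 0.525873 rad = 30.1303°
d = R·c = 6372.8 × 0.525873 = 3351.3 km

3351 km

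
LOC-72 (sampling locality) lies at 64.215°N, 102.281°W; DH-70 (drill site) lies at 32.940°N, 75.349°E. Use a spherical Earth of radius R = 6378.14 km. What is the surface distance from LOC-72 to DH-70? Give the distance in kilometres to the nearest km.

Δφ = -31.2750°,  Δλ = 177.6300°
a = sin²(Δφ/2) + cos φ₁ cos φ₂ sin²(Δλ/2) = 0.437567
c = 2·arcsin(√a) = 1.445603 rad = 82.8270°
d = R·c = 6378.14 × 1.445603 = 9220.3 km

9220 km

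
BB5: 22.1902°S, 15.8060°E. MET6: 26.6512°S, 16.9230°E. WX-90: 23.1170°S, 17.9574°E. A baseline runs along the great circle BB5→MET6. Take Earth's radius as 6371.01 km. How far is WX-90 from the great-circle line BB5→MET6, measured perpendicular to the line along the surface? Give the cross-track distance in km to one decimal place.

δ₁₃ = central angle BB5→WX-90 = 0.038241 rad  (haversine)
θ₁₃ = bearing BB5→WX-90 = 115.435°,  θ₁₂ = bearing BB5→MET6 = 167.384°
dₓₜ = R·arcsin(sin δ₁₃ · sin(θ₁₃ − θ₁₂)) = 6371.01·arcsin(0.03823·sin(-51.949°)) = -191.835 km
|dₓₜ| = 191.835 km

191.8 km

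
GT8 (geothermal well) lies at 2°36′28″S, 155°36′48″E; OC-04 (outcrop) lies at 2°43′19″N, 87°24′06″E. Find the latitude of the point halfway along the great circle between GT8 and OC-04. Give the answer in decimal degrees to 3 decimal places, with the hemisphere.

GT8: φ = -2.60778°, λ = +155.61333°
OC-04: φ = +2.72194°, λ = +87.40167°
Bx = cos φ₂ cos Δλ = 0.370760,  By = cos φ₂ sin Δλ = -0.927514
φₘ = atan2(sin φ₁ + sin φ₂, √((cos φ₁ + Bx)² + By²)) = 0.06894°
λₘ = λ₁ + atan2(By, cos φ₁ + Bx) = 121.50930°

0.069°N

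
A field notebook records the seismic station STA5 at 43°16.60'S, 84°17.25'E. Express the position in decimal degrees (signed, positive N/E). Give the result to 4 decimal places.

lat: 43.2767° S → -43.2767°
lon: 84.2875° E → +84.2875°

-43.2767°, +84.2875°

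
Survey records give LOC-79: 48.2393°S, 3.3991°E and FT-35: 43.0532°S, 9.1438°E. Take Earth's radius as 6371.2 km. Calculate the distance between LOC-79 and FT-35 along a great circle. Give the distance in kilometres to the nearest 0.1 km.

728.9 km

Δφ = 5.1861°,  Δλ = 5.7447°
a = sin²(Δφ/2) + cos φ₁ cos φ₂ sin²(Δλ/2) = 0.003269
c = 2·arcsin(√a) = 0.114411 rad = 6.5553°
d = R·c = 6371.2 × 0.114411 = 728.9 km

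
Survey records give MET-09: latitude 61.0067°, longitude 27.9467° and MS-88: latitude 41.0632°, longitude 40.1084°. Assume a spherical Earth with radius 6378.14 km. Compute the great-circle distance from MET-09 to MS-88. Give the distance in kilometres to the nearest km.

2369 km

Δφ = -19.9435°,  Δλ = 12.1617°
a = sin²(Δφ/2) + cos φ₁ cos φ₂ sin²(Δλ/2) = 0.034086
c = 2·arcsin(√a) = 0.371380 rad = 21.2785°
d = R·c = 6378.14 × 0.371380 = 2368.7 km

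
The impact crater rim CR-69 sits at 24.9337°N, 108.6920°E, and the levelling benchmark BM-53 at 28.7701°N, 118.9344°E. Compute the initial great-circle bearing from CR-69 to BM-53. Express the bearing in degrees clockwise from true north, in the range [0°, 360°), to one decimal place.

65.0°

Δλ = 10.2424°
y = sin Δλ · cos φ₂ = 0.155863
x = cos φ₁ sin φ₂ − sin φ₁ cos φ₂ cos Δλ = 0.072797
θ = atan2(y, x) = 64.9649° → 64.9649° (mod 360°)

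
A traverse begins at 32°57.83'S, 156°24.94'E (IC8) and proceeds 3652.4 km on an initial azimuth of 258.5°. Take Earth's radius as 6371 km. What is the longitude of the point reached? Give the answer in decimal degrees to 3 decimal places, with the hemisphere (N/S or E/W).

IC8: φ = -32.96383°, λ = +156.41567°
δ = d/R = 3652.4/6371 = 0.573285 rad
φ₂ = arcsin(sin φ₁ cos δ + cos φ₁ sin δ cos θ)
   = arcsin(-0.54411·0.84012 + 0.83901·0.54239·-0.19937) = -33.21944°
λ₂ = λ₁ + atan2(sin θ sin δ cos φ₁, cos δ − sin φ₁ sin φ₂) = 116.97096°

116.971°E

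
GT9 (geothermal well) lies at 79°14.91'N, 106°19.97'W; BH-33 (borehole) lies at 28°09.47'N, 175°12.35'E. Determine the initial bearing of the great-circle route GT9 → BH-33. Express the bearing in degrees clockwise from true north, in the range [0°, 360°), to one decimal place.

GT9: φ = +79.24850°, λ = -106.33283°
BH-33: φ = +28.15783°, λ = +175.20583°
Δλ = -78.4613°
y = sin Δλ · cos φ₂ = -0.863833
x = cos φ₁ sin φ₂ − sin φ₁ cos φ₂ cos Δλ = -0.085227
θ = atan2(y, x) = -95.6346° → 264.3654° (mod 360°)

264.4°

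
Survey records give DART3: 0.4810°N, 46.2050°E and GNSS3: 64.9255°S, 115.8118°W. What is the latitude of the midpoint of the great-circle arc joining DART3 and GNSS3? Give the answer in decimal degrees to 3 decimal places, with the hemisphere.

55.748°S

Bx = cos φ₂ cos Δλ = -0.403093,  By = cos φ₂ sin Δλ = -0.130842
φₘ = atan2(sin φ₁ + sin φ₂, √((cos φ₁ + Bx)² + By²)) = -55.74771°
λₘ = λ₁ + atan2(By, cos φ₁ + Bx) = 33.84060°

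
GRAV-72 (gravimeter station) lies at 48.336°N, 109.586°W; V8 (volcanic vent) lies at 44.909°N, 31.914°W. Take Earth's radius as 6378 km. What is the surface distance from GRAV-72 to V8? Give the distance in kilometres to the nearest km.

Δφ = -3.4270°,  Δλ = 77.6720°
a = sin²(Δφ/2) + cos φ₁ cos φ₂ sin²(Δλ/2) = 0.186036
c = 2·arcsin(√a) = 0.891907 rad = 51.1025°
d = R·c = 6378 × 0.891907 = 5688.6 km

5689 km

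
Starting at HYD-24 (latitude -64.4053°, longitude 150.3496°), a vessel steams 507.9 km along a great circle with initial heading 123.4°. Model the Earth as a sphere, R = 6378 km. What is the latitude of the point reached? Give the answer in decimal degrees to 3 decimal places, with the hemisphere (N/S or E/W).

δ = d/R = 507.9/6378 = 0.079633 rad
φ₂ = arcsin(sin φ₁ cos δ + cos φ₁ sin δ cos θ)
   = arcsin(-0.90187·0.99683 + 0.43200·0.07955·-0.55048) = -66.62559°
λ₂ = λ₁ + atan2(sin θ sin δ cos φ₁, cos δ − sin φ₁ sin φ₂) = 159.98590°

66.626°S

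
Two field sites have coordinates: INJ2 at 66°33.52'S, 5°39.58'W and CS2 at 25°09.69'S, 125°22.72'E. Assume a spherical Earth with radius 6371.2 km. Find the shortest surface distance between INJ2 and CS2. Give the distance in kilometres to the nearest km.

INJ2: φ = -66.55867°, λ = -5.65967°
CS2: φ = -25.16150°, λ = +125.37867°
Δφ = 41.3972°,  Δλ = 131.0383°
a = sin²(Δφ/2) + cos φ₁ cos φ₂ sin²(Δλ/2) = 0.423162
c = 2·arcsin(√a) = 1.416508 rad = 81.1599°
d = R·c = 6371.2 × 1.416508 = 9024.9 km

9025 km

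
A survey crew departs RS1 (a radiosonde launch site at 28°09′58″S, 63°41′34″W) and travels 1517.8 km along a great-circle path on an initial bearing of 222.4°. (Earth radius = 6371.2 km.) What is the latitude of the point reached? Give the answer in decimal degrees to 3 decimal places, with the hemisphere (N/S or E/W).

37.758°S

RS1: φ = -28.16611°, λ = -63.69278°
δ = d/R = 1517.8/6371.2 = 0.238228 rad
φ₂ = arcsin(sin φ₁ cos δ + cos φ₁ sin δ cos θ)
   = arcsin(-0.47203·0.97176 + 0.88158·0.23598·-0.73846) = -37.75775°
λ₂ = λ₁ + atan2(sin θ sin δ cos φ₁, cos δ − sin φ₁ sin φ₂) = -75.30382°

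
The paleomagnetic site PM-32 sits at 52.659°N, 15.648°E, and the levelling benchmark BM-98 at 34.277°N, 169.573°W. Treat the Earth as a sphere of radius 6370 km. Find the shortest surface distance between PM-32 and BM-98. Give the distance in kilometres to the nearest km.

10333 km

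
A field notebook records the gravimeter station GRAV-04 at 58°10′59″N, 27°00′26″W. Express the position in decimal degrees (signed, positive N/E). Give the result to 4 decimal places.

+58.1831°, -27.0072°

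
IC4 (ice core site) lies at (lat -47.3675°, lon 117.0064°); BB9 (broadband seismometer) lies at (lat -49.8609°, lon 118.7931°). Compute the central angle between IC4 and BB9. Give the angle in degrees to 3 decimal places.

2.759°

Δφ = -2.4934°,  Δλ = 1.7867°
a = sin²(Δφ/2) + cos φ₁ cos φ₂ sin²(Δλ/2) = 0.000580
c = 2·arcsin(√a) = 0.048151 rad = 2.7588°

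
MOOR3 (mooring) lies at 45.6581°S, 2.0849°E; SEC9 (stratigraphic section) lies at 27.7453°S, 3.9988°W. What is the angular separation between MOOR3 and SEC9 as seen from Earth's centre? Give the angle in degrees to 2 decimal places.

Δφ = 17.9128°,  Δλ = -6.0837°
a = sin²(Δφ/2) + cos φ₁ cos φ₂ sin²(Δλ/2) = 0.025979
c = 2·arcsin(√a) = 0.323772 rad = 18.5508°

18.55°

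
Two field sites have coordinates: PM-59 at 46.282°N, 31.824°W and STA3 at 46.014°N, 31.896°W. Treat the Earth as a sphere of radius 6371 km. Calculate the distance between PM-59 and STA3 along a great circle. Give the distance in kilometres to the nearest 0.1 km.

Δφ = -0.2680°,  Δλ = -0.0720°
a = sin²(Δφ/2) + cos φ₁ cos φ₂ sin²(Δλ/2) = 0.000006
c = 2·arcsin(√a) = 0.004758 rad = 0.2726°
d = R·c = 6371 × 0.004758 = 30.3 km

30.3 km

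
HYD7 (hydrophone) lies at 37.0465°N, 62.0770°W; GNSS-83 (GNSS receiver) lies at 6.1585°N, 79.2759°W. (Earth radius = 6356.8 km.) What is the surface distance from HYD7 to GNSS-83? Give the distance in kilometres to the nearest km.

Δφ = -30.8880°,  Δλ = -17.1989°
a = sin²(Δφ/2) + cos φ₁ cos φ₂ sin²(Δλ/2) = 0.088656
c = 2·arcsin(√a) = 0.604672 rad = 34.6452°
d = R·c = 6356.8 × 0.604672 = 3843.8 km

3844 km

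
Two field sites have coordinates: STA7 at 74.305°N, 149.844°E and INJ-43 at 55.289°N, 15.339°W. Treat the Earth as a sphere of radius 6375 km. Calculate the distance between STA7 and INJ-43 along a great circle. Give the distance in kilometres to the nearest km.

Δφ = -19.0160°,  Δλ = -165.1830°
a = sin²(Δφ/2) + cos φ₁ cos φ₂ sin²(Δλ/2) = 0.178767
c = 2·arcsin(√a) = 0.873085 rad = 50.0241°
d = R·c = 6375 × 0.873085 = 5565.9 km

5566 km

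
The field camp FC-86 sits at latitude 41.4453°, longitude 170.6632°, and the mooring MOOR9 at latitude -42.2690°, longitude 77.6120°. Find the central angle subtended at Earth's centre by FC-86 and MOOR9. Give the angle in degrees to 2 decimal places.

118.34°

Δφ = -83.7143°,  Δλ = -93.0512°
a = sin²(Δφ/2) + cos φ₁ cos φ₂ sin²(Δλ/2) = 0.737365
c = 2·arcsin(√a) = 2.065454 rad = 118.3418°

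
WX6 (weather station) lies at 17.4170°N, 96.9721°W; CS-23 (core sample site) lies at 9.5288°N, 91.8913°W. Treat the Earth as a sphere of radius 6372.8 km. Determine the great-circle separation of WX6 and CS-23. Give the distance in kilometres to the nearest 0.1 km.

1035.0 km

Δφ = -7.8882°,  Δλ = 5.0808°
a = sin²(Δφ/2) + cos φ₁ cos φ₂ sin²(Δλ/2) = 0.006580
c = 2·arcsin(√a) = 0.162410 rad = 9.3054°
d = R·c = 6372.8 × 0.162410 = 1035.0 km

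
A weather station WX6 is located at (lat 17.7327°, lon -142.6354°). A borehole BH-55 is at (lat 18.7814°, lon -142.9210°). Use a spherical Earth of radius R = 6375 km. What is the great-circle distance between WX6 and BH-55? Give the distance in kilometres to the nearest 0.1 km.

120.5 km

Δφ = 1.0487°,  Δλ = -0.2856°
a = sin²(Δφ/2) + cos φ₁ cos φ₂ sin²(Δλ/2) = 0.000089
c = 2·arcsin(√a) = 0.018905 rad = 1.0832°
d = R·c = 6375 × 0.018905 = 120.5 km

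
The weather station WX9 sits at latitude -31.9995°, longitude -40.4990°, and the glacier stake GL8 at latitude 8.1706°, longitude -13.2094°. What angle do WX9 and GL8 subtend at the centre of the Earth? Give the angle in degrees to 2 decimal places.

47.88°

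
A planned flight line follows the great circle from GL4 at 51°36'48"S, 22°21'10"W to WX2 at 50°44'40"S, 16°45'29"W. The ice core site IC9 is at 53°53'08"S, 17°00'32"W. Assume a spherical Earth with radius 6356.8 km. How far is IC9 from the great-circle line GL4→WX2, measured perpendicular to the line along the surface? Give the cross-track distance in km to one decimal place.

GL4: φ = -51.61333°, λ = -22.35278°
WX2: φ = -50.74444°, λ = -16.75806°
IC9: φ = -53.88556°, λ = -17.00889°
δ₁₃ = central angle GL4→IC9 = 0.068963 rad  (haversine)
θ₁₃ = bearing GL4→IC9 = 127.193°,  θ₁₂ = bearing GL4→WX2 = 78.277°
dₓₜ = R·arcsin(sin δ₁₃ · sin(θ₁₃ − θ₁₂)) = 6356.8·arcsin(0.06891·sin(48.916°)) = 330.320 km
|dₓₜ| = 330.320 km

330.3 km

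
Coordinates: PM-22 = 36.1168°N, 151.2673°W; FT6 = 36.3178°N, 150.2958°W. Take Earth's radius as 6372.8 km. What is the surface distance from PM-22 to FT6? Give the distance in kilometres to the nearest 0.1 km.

Δφ = 0.2010°,  Δλ = 0.9715°
a = sin²(Δφ/2) + cos φ₁ cos φ₂ sin²(Δλ/2) = 0.000050
c = 2·arcsin(√a) = 0.014122 rad = 0.8091°
d = R·c = 6372.8 × 0.014122 = 90.0 km

90.0 km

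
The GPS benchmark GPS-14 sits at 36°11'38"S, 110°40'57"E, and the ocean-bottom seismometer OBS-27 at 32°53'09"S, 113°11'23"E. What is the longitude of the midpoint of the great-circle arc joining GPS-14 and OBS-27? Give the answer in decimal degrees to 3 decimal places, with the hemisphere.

GPS-14: φ = -36.19389°, λ = +110.68250°
OBS-27: φ = -32.88583°, λ = +113.18972°
Bx = cos φ₂ cos Δλ = 0.838950,  By = cos φ₂ sin Δλ = 0.036735
φₘ = atan2(sin φ₁ + sin φ₂, √((cos φ₁ + Bx)² + By²)) = -34.54626°
λₘ = λ₁ + atan2(By, cos φ₁ + Bx) = 111.96103°

111.961°E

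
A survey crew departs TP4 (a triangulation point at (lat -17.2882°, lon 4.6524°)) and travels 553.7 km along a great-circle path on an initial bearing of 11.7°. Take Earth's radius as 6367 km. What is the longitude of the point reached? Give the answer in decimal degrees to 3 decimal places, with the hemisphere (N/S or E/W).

5.686°E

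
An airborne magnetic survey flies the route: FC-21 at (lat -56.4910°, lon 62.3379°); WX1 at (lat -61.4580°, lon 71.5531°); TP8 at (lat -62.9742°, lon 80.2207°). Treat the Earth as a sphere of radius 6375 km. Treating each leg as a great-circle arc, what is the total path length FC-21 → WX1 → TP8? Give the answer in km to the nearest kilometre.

FC-21→WX1: c = 0.119735 rad, d = 763.31 km
WX1→TP8: c = 0.075246 rad, d = 479.70 km
Total = 763.31 + 479.70 = 1243.00 km

1243 km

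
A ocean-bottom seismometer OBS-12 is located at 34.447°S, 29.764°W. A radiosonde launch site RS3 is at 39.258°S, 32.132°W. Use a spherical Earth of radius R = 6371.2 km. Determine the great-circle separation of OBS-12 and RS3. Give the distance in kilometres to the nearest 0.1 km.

Δφ = -4.8110°,  Δλ = -2.3680°
a = sin²(Δφ/2) + cos φ₁ cos φ₂ sin²(Δλ/2) = 0.002034
c = 2·arcsin(√a) = 0.090236 rad = 5.1701°
d = R·c = 6371.2 × 0.090236 = 574.9 km

574.9 km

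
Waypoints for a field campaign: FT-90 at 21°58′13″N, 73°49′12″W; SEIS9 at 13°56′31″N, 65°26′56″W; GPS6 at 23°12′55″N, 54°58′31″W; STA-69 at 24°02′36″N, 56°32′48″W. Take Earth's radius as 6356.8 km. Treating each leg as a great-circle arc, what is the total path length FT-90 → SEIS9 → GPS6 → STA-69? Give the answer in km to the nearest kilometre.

FT-90: φ = +21.97028°, λ = -73.82000°
SEIS9: φ = +13.94194°, λ = -65.44889°
GPS6: φ = +23.21528°, λ = -54.97528°
STA-69: φ = +24.04333°, λ = -56.54667°
FT-90→SEIS9: c = 0.197247 rad, d = 1253.86 km
SEIS9→GPS6: c = 0.236902 rad, d = 1505.94 km
GPS6→STA-69: c = 0.028986 rad, d = 184.26 km
Total = 1253.86 + 1505.94 + 184.26 = 2944.06 km

2944 km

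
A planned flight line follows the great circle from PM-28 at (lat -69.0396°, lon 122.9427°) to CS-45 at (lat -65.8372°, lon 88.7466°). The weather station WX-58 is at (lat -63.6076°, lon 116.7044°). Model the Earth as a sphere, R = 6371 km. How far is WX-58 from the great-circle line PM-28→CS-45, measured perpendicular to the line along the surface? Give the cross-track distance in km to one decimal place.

601.4 km

δ₁₃ = central angle PM-28→WX-58 = 0.104281 rad  (haversine)
θ₁₃ = bearing PM-28→WX-58 = 332.352°,  θ₁₂ = bearing PM-28→CS-45 = 267.456°
dₓₜ = R·arcsin(sin δ₁₃ · sin(θ₁₃ − θ₁₂)) = 6371·arcsin(0.10409·sin(64.895°)) = 601.417 km
|dₓₜ| = 601.417 km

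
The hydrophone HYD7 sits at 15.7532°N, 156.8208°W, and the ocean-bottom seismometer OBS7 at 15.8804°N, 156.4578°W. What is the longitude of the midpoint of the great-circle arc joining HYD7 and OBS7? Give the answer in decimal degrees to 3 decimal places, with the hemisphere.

156.639°W

Bx = cos φ₂ cos Δλ = 0.961816,  By = cos φ₂ sin Δλ = 0.006094
φₘ = atan2(sin φ₁ + sin φ₂, √((cos φ₁ + Bx)² + By²)) = 15.81688°
λₘ = λ₁ + atan2(By, cos φ₁ + Bx) = -156.63936°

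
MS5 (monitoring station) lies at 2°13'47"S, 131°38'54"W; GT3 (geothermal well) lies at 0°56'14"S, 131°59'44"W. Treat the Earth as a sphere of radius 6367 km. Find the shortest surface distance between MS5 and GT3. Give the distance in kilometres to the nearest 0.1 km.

MS5: φ = -2.22972°, λ = -131.64833°
GT3: φ = -0.93722°, λ = -131.99556°
Δφ = 1.2925°,  Δλ = -0.3472°
a = sin²(Δφ/2) + cos φ₁ cos φ₂ sin²(Δλ/2) = 0.000136
c = 2·arcsin(√a) = 0.023358 rad = 1.3383°
d = R·c = 6367 × 0.023358 = 148.7 km

148.7 km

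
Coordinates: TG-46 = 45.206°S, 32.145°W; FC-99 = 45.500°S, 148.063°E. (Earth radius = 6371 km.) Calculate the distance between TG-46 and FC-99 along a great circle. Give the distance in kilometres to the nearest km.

9929 km

Δφ = -0.2940°,  Δλ = -179.7920°
a = sin²(Δφ/2) + cos φ₁ cos φ₂ sin²(Δλ/2) = 0.493838
c = 2·arcsin(√a) = 1.558471 rad = 89.2938°
d = R·c = 6371 × 1.558471 = 9929.0 km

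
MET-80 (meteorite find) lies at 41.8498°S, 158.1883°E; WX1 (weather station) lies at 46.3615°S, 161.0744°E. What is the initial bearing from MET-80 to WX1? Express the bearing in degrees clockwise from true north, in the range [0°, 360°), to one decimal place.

Δλ = 2.8861°
y = sin Δλ · cos φ₂ = 0.034747
x = cos φ₁ sin φ₂ − sin φ₁ cos φ₂ cos Δλ = -0.079247
θ = atan2(y, x) = 156.3240° → 156.3240° (mod 360°)

156.3°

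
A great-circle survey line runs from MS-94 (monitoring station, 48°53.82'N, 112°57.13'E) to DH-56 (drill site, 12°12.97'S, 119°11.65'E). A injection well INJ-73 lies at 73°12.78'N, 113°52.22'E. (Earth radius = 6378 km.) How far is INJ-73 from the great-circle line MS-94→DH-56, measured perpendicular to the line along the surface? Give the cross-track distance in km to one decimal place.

MS-94: φ = +48.89700°, λ = +112.95217°
DH-56: φ = -12.21617°, λ = +119.19417°
INJ-73: φ = +73.21300°, λ = +113.87033°
δ₁₃ = central angle MS-94→INJ-73 = 0.424453 rad  (haversine)
θ₁₃ = bearing MS-94→INJ-73 = 0.644°,  θ₁₂ = bearing MS-94→DH-56 = 173.046°
dₓₜ = R·arcsin(sin δ₁₃ · sin(θ₁₃ − θ₁₂)) = 6378·arcsin(0.41182·sin(-172.402°)) = -347.477 km
|dₓₜ| = 347.477 km

347.5 km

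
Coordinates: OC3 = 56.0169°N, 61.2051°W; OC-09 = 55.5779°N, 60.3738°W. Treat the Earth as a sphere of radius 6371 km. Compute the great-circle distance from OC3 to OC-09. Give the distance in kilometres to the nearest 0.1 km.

Δφ = -0.4390°,  Δλ = 0.8313°
a = sin²(Δφ/2) + cos φ₁ cos φ₂ sin²(Δλ/2) = 0.000031
c = 2·arcsin(√a) = 0.011190 rad = 0.6411°
d = R·c = 6371 × 0.011190 = 71.3 km

71.3 km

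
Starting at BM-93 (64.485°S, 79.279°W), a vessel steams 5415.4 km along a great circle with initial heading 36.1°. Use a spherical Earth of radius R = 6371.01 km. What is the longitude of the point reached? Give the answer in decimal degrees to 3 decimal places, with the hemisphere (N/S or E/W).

51.268°W

δ = d/R = 5415.4/6371.01 = 0.850007 rad
φ₂ = arcsin(sin φ₁ cos δ + cos φ₁ sin δ cos θ)
   = arcsin(-0.90247·0.65998 + 0.43075·0.75128·0.80799) = -19.51998°
λ₂ = λ₁ + atan2(sin θ sin δ cos φ₁, cos δ − sin φ₁ sin φ₂) = -51.26760°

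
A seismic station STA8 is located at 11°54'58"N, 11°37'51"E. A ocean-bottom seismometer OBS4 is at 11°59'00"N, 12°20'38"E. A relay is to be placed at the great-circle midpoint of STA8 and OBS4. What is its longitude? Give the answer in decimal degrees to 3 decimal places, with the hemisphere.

STA8: φ = +11.91611°, λ = +11.63083°
OBS4: φ = +11.98333°, λ = +12.34389°
Bx = cos φ₂ cos Δλ = 0.978132,  By = cos φ₂ sin Δλ = 0.012174
φₘ = atan2(sin φ₁ + sin φ₂, √((cos φ₁ + Bx)² + By²)) = 11.94995°
λₘ = λ₁ + atan2(By, cos φ₁ + Bx) = 11.98732°

11.987°E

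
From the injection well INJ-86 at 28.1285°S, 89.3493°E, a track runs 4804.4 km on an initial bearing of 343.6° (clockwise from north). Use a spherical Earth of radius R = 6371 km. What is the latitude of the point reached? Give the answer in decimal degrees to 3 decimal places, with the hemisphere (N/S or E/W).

13.626°N

δ = d/R = 4804.4/6371 = 0.754105 rad
φ₂ = arcsin(sin φ₁ cos δ + cos φ₁ sin δ cos θ)
   = arcsin(-0.47145·0.72888 + 0.88189·0.68464·0.95931) = 13.62564°
λ₂ = λ₁ + atan2(sin θ sin δ cos φ₁, cos δ − sin φ₁ sin φ₂) = 77.87671°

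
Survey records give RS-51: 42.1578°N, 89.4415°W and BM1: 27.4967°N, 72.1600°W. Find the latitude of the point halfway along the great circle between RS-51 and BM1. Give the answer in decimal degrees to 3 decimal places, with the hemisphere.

35.132°N

Bx = cos φ₂ cos Δλ = 0.846994,  By = cos φ₂ sin Δλ = 0.263509
φₘ = atan2(sin φ₁ + sin φ₂, √((cos φ₁ + Bx)² + By²)) = 35.13198°
λₘ = λ₁ + atan2(By, cos φ₁ + Bx) = -80.02152°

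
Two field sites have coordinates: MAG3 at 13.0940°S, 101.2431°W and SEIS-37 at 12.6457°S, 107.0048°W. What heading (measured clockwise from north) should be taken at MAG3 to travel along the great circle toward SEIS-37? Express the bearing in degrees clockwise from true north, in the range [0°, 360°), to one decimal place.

Δλ = -5.7617°
y = sin Δλ · cos φ₂ = -0.097956
x = cos φ₁ sin φ₂ − sin φ₁ cos φ₂ cos Δλ = 0.006707
θ = atan2(y, x) = -86.0828° → 273.9172° (mod 360°)

273.9°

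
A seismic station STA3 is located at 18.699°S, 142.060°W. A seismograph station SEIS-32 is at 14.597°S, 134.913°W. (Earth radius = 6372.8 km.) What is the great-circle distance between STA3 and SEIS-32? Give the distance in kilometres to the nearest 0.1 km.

Δφ = 4.1020°,  Δλ = 7.1470°
a = sin²(Δφ/2) + cos φ₁ cos φ₂ sin²(Δλ/2) = 0.004842
c = 2·arcsin(√a) = 0.139280 rad = 7.9802°
d = R·c = 6372.8 × 0.139280 = 887.6 km

887.6 km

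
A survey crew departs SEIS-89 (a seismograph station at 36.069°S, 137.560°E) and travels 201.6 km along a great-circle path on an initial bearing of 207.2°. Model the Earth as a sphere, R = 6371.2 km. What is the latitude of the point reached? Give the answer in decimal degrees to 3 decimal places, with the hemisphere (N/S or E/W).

δ = d/R = 201.6/6371.2 = 0.031642 rad
φ₂ = arcsin(sin φ₁ cos δ + cos φ₁ sin δ cos θ)
   = arcsin(-0.58876·0.99950 + 0.80831·0.03164·-0.88942) = -37.67698°
λ₂ = λ₁ + atan2(sin θ sin δ cos φ₁, cos δ − sin φ₁ sin φ₂) = 136.51307°

37.677°S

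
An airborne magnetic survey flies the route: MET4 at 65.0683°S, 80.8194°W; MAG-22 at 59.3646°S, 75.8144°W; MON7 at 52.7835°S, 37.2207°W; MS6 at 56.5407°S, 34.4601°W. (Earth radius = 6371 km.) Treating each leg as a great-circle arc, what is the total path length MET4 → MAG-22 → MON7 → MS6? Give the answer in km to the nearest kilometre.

MET4→MAG-22: c = 0.107475 rad, d = 684.72 km
MAG-22→MON7: c = 0.386868 rad, d = 2464.73 km
MON7→MS6: c = 0.071237 rad, d = 453.85 km
Total = 684.72 + 2464.73 + 453.85 = 3603.31 km

3603 km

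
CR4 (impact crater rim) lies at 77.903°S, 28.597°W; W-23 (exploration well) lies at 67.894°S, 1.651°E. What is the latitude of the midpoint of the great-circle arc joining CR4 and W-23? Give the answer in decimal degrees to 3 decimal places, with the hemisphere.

Bx = cos φ₂ cos Δλ = 0.325086,  By = cos φ₂ sin Δλ = 0.189570
φₘ = atan2(sin φ₁ + sin φ₂, √((cos φ₁ + Bx)² + By²)) = -73.41175°
λₘ = λ₁ + atan2(By, cos φ₁ + Bx) = -9.07427°

73.412°S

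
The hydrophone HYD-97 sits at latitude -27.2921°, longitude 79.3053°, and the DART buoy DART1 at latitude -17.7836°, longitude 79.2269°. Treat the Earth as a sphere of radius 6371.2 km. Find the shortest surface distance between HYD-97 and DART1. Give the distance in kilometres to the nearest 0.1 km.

Δφ = 9.5085°,  Δλ = -0.0784°
a = sin²(Δφ/2) + cos φ₁ cos φ₂ sin²(Δλ/2) = 0.006870
c = 2·arcsin(√a) = 0.165959 rad = 9.5088°
d = R·c = 6371.2 × 0.165959 = 1057.4 km

1057.4 km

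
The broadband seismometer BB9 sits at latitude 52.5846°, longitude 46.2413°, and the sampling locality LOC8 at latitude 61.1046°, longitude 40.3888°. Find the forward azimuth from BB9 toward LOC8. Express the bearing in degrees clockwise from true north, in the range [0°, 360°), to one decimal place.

341.8°

Δλ = -5.8525°
y = sin Δλ · cos φ₂ = -0.049272
x = cos φ₁ sin φ₂ − sin φ₁ cos φ₂ cos Δλ = 0.150155
θ = atan2(y, x) = -18.1668° → 341.8332° (mod 360°)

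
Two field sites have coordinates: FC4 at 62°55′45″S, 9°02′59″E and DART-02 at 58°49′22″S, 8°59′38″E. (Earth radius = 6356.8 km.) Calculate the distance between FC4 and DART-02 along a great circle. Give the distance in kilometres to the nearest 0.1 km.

455.6 km

FC4: φ = -62.92917°, λ = +9.04972°
DART-02: φ = -58.82278°, λ = +8.99389°
Δφ = 4.1064°,  Δλ = -0.0558°
a = sin²(Δφ/2) + cos φ₁ cos φ₂ sin²(Δλ/2) = 0.001284
c = 2·arcsin(√a) = 0.071672 rad = 4.1065°
d = R·c = 6356.8 × 0.071672 = 455.6 km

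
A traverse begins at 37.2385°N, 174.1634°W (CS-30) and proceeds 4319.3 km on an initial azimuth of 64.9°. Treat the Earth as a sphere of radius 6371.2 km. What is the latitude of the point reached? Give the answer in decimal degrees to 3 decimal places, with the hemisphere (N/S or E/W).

43.089°N

δ = d/R = 4319.3/6371.2 = 0.677941 rad
φ₂ = arcsin(sin φ₁ cos δ + cos φ₁ sin δ cos θ)
   = arcsin(0.60513·0.77887 + 0.79612·0.62719·0.42420) = 43.08872°
λ₂ = λ₁ + atan2(sin θ sin δ cos φ₁, cos δ − sin φ₁ sin φ₂) = -123.11134°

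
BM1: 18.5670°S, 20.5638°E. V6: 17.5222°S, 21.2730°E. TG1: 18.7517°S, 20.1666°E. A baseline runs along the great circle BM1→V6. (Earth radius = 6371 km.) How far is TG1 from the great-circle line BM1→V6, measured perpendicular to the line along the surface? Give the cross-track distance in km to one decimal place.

23.9 km

δ₁₃ = central angle BM1→TG1 = 0.007316 rad  (haversine)
θ₁₃ = bearing BM1→TG1 = 243.795°,  θ₁₂ = bearing BM1→V6 = 32.949°
dₓₜ = R·arcsin(sin δ₁₃ · sin(θ₁₃ − θ₁₂)) = 6371·arcsin(0.00732·sin(210.846°)) = -23.900 km
|dₓₜ| = 23.900 km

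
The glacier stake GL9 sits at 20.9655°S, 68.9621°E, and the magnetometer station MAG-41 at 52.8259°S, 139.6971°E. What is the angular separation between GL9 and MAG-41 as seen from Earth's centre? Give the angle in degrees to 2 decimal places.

Δφ = -31.8604°,  Δλ = 70.7350°
a = sin²(Δφ/2) + cos φ₁ cos φ₂ sin²(Δλ/2) = 0.264368
c = 2·arcsin(√a) = 1.080074 rad = 61.8837°

61.88°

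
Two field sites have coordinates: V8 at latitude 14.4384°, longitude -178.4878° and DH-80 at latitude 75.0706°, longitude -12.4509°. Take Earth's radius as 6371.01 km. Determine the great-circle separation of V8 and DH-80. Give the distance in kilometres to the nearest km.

Δφ = 60.6322°,  Δλ = 166.0369°
a = sin²(Δφ/2) + cos φ₁ cos φ₂ sin²(Δλ/2) = 0.500599
c = 2·arcsin(√a) = 1.571994 rad = 90.0686°
d = R·c = 6371.01 × 1.571994 = 10015.2 km

10015 km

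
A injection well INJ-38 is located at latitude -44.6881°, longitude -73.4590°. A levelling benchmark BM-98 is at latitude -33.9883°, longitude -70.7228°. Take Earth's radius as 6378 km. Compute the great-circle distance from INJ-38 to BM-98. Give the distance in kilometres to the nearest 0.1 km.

1213.9 km

Δφ = 10.6998°,  Δλ = 2.7362°
a = sin²(Δφ/2) + cos φ₁ cos φ₂ sin²(Δλ/2) = 0.009029
c = 2·arcsin(√a) = 0.190333 rad = 10.9052°
d = R·c = 6378 × 0.190333 = 1213.9 km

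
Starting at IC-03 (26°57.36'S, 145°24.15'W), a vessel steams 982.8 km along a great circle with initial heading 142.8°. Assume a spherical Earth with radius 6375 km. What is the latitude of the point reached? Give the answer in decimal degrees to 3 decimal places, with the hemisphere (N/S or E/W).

33.845°S

IC-03: φ = -26.95600°, λ = -145.40250°
δ = d/R = 982.8/6375 = 0.154165 rad
φ₂ = arcsin(sin φ₁ cos δ + cos φ₁ sin δ cos θ)
   = arcsin(-0.45331·0.98814 + 0.89135·0.15355·-0.79653) = -33.84530°
λ₂ = λ₁ + atan2(sin θ sin δ cos φ₁, cos δ − sin φ₁ sin φ₂) = -138.98451°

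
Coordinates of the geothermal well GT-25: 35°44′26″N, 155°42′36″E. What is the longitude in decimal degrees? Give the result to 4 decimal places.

155° + 42′/60 + 36″/3600 = 155 + 0.70000 + 0.01000 = 155.7100°

155.7100°E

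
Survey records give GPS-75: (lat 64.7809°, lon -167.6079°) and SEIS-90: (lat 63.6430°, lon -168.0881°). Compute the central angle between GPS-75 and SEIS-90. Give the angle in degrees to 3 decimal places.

Δφ = -1.1379°,  Δλ = -0.4802°
a = sin²(Δφ/2) + cos φ₁ cos φ₂ sin²(Δλ/2) = 0.000102
c = 2·arcsin(√a) = 0.020192 rad = 1.1569°

1.157°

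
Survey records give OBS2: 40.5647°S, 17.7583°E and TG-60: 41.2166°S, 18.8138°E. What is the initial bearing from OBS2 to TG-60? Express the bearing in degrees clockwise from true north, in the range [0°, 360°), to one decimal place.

Δλ = 1.0555°
y = sin Δλ · cos φ₂ = 0.013857
x = cos φ₁ sin φ₂ − sin φ₁ cos φ₂ cos Δλ = -0.011461
θ = atan2(y, x) = 129.5935° → 129.5935° (mod 360°)

129.6°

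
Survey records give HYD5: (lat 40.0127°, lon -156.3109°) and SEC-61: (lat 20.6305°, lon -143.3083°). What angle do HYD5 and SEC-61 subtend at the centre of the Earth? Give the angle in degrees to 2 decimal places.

Δφ = -19.3822°,  Δλ = 13.0026°
a = sin²(Δφ/2) + cos φ₁ cos φ₂ sin²(Δλ/2) = 0.037526
c = 2·arcsin(√a) = 0.389899 rad = 22.3396°

22.34°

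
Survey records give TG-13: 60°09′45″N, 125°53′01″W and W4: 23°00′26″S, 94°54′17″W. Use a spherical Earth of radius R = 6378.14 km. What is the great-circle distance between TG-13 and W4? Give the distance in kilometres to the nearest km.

TG-13: φ = +60.16250°, λ = -125.88361°
W4: φ = -23.00722°, λ = -94.90472°
Δφ = -83.1697°,  Δλ = 30.9789°
a = sin²(Δφ/2) + cos φ₁ cos φ₂ sin²(Δλ/2) = 0.473198
c = 2·arcsin(√a) = 1.517167 rad = 86.9273°
d = R·c = 6378.14 × 1.517167 = 9676.7 km

9677 km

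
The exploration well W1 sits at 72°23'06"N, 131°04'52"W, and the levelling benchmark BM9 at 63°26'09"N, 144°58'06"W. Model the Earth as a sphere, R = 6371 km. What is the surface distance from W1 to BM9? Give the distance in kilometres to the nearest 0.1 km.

1145.8 km

W1: φ = +72.38500°, λ = -131.08111°
BM9: φ = +63.43583°, λ = -144.96833°
Δφ = -8.9492°,  Δλ = -13.8872°
a = sin²(Δφ/2) + cos φ₁ cos φ₂ sin²(Δλ/2) = 0.008064
c = 2·arcsin(√a) = 0.179847 rad = 10.3045°
d = R·c = 6371 × 0.179847 = 1145.8 km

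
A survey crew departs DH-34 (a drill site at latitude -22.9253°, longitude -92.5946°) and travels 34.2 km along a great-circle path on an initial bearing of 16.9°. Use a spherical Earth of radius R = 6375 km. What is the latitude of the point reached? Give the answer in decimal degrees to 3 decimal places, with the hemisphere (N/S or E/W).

22.631°S

δ = d/R = 34.2/6375 = 0.005365 rad
φ₂ = arcsin(sin φ₁ cos δ + cos φ₁ sin δ cos θ)
   = arcsin(-0.38953·0.99999 + 0.92101·0.00536·0.95681) = -22.63117°
λ₂ = λ₁ + atan2(sin θ sin δ cos φ₁, cos δ − sin φ₁ sin φ₂) = -92.49779°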